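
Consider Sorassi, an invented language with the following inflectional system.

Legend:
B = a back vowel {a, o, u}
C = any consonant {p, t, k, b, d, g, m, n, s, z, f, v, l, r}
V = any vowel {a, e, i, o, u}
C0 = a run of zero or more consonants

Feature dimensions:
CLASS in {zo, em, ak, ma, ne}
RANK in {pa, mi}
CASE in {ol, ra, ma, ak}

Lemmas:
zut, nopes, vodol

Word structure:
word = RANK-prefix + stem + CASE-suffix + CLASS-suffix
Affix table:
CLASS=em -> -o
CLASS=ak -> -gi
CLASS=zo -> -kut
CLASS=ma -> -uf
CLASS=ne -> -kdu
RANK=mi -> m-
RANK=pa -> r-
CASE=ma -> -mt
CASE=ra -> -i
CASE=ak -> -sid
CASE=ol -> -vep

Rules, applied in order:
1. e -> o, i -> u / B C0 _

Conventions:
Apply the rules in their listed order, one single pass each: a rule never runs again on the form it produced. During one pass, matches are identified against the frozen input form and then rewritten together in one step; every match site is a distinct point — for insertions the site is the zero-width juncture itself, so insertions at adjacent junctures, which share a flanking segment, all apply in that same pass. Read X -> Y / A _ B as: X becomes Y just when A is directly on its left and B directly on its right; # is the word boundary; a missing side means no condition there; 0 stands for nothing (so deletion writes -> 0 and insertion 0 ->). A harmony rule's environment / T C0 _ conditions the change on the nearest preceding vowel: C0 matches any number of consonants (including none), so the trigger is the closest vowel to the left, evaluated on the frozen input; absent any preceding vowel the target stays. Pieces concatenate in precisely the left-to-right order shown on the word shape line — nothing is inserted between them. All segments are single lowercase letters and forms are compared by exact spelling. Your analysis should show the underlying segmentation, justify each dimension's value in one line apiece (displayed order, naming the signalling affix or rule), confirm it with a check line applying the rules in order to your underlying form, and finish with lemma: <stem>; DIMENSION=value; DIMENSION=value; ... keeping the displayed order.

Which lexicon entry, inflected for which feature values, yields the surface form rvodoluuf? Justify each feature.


underlying: r-vodol-i-uf
CLASS=ma - signalled by the affix -uf
RANK=pa - signalled by the affix r-
CASE=ra - signalled by the affix -i
check: rvodoliuf -> rvodoluuf
lemma: vodol; CLASS=ma; RANK=pa; CASE=ra


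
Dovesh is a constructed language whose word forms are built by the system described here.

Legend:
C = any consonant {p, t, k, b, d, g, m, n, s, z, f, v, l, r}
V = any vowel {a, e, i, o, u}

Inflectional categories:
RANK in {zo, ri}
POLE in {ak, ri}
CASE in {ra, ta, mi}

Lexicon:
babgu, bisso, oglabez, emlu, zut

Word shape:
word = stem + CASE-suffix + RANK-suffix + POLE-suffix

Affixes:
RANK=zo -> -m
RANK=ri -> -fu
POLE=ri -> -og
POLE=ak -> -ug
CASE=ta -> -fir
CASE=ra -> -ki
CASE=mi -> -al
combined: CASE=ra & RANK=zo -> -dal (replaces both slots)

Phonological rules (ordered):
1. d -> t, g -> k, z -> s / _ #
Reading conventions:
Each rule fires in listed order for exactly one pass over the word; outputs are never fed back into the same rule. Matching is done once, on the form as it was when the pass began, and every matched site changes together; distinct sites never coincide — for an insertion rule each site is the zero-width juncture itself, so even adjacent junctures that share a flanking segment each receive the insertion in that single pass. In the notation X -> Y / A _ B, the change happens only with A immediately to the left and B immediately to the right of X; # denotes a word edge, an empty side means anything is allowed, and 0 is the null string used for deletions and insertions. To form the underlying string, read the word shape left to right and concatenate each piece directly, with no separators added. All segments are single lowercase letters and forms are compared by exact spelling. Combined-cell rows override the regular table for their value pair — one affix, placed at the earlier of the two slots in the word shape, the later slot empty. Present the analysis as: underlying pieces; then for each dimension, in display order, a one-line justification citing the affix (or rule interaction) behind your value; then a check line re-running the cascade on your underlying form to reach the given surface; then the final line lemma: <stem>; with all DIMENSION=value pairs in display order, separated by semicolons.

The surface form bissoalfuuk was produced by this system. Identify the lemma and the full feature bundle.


underlying: bisso-al-fu-ug
RANK=ri - signalled by the affix -fu
POLE=ak - signalled by the affix -ug
CASE=mi - signalled by the affix -al
check: bissoalfuug -> bissoalfuuk
lemma: bisso; RANK=ri; POLE=ak; CASE=mi


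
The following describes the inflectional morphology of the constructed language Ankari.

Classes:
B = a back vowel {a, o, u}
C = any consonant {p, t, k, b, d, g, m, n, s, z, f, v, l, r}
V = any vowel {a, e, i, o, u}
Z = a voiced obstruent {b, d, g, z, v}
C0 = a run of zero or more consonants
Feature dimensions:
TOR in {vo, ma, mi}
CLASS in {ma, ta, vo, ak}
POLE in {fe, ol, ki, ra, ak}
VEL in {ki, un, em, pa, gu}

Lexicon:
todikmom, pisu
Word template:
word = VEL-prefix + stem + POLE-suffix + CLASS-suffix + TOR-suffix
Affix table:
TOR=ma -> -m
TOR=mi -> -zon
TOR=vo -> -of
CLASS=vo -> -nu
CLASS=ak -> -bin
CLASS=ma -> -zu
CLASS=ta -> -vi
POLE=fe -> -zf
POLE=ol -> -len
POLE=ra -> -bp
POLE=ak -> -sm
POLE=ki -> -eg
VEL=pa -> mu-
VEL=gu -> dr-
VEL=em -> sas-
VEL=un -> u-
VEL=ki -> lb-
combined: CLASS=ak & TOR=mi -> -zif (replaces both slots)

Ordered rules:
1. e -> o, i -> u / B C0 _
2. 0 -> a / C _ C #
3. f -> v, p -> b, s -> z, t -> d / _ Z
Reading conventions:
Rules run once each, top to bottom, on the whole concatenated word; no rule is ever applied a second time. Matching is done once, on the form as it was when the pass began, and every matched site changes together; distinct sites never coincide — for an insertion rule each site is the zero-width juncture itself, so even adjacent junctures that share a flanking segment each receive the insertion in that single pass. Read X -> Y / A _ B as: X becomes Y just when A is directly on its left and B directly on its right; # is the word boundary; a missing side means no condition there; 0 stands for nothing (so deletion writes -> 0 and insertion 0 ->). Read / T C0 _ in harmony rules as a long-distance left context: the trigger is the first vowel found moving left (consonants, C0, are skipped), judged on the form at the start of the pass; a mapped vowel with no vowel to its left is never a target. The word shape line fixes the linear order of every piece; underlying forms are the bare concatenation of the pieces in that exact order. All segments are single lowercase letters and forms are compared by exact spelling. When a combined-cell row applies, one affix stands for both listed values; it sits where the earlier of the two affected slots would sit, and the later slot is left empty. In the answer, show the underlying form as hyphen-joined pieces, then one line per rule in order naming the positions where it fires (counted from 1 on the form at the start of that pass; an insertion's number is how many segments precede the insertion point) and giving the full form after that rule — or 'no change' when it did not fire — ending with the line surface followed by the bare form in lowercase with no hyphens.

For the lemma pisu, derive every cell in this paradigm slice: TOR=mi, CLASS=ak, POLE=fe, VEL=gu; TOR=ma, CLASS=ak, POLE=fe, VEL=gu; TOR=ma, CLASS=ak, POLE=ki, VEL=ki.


cell TOR=mi, CLASS=ak, POLE=fe, VEL=gu:
underlying: dr-pisu-zf-zif
1. e -> o, i -> u / B C0 _: fires at position(s) 10: drpisuzfzuf
2. 0 -> a / C _ C #: no change
3. f -> v, p -> b, s -> z, t -> d / _ Z: fires at position(s) 8: drpisuzvzuf
surface: drpisuzvzuf

cell TOR=ma, CLASS=ak, POLE=fe, VEL=gu:
underlying: dr-pisu-zf-bin-m
1. e -> o, i -> u / B C0 _: fires at position(s) 10: drpisuzfbunm
2. 0 -> a / C _ C #: inserts after position(s) 11: drpisuzfbunam
3. f -> v, p -> b, s -> z, t -> d / _ Z: fires at position(s) 8: drpisuzvbunam
surface: drpisuzvbunam

cell TOR=ma, CLASS=ak, POLE=ki, VEL=ki:
underlying: lb-pisu-eg-bin-m
1. e -> o, i -> u / B C0 _: fires at position(s) 7: lbpisuogbinm
2. 0 -> a / C _ C #: inserts after position(s) 11: lbpisuogbinam
3. f -> v, p -> b, s -> z, t -> d / _ Z: no change
surface: lbpisuogbinam


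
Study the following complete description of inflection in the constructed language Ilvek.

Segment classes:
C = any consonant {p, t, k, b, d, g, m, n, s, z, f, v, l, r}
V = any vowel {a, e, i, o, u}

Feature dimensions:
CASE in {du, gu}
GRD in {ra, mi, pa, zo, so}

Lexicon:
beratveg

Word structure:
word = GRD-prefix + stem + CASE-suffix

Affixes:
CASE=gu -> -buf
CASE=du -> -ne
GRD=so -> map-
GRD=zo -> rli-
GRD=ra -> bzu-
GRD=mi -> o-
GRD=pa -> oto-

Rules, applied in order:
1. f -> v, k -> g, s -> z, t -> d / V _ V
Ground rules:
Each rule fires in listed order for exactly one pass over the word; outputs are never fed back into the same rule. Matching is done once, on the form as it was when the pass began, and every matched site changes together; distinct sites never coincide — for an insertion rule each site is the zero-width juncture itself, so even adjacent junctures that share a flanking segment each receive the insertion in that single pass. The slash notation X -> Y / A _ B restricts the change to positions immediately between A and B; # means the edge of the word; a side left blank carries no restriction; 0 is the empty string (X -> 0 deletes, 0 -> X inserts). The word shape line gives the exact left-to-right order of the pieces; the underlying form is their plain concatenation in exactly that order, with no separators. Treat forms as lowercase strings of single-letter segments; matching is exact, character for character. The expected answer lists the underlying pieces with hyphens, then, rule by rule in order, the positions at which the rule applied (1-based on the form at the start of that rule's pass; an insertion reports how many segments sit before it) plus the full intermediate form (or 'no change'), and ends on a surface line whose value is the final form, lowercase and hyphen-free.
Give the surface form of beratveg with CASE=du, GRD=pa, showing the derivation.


underlying: oto-beratveg-ne
1. f -> v, k -> g, s -> z, t -> d / V _ V: fires at position(s) 2: odoberatvegne
surface: odoberatvegne


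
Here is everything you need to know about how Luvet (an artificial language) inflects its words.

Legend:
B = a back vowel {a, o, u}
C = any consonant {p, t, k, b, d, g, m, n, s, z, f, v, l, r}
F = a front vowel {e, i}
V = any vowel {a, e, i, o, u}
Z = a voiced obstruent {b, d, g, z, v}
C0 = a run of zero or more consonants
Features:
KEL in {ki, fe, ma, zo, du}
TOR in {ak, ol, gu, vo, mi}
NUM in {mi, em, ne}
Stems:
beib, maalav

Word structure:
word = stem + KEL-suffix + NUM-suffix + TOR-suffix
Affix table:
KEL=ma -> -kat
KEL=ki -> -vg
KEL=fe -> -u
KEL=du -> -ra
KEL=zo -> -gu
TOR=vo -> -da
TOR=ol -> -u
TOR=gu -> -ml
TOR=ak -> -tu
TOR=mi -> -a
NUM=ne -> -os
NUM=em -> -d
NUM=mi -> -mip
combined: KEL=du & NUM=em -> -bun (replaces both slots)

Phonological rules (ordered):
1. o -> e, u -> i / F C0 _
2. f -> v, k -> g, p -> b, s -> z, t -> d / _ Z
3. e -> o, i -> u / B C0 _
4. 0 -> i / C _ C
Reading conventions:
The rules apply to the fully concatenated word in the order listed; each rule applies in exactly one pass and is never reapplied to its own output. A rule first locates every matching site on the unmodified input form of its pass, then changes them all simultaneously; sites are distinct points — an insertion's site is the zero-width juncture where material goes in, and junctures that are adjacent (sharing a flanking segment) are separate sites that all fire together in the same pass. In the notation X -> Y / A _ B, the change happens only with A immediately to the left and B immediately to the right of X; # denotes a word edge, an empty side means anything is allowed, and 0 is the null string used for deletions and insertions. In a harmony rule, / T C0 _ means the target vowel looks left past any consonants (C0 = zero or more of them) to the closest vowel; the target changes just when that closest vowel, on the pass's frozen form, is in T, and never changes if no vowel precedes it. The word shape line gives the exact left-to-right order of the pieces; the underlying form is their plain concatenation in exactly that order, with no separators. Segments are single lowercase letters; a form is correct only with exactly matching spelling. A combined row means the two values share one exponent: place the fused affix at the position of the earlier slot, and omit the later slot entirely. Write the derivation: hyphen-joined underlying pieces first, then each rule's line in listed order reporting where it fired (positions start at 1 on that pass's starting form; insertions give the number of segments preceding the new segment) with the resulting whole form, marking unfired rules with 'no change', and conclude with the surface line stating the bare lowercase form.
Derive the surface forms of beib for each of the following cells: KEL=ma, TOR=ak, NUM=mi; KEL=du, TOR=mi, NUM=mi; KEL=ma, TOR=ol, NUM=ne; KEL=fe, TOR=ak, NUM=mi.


cell KEL=ma, TOR=ak, NUM=mi:
underlying: beib-kat-mip-tu
1. o -> e, u -> i / F C0 _: fires at position(s) 12: beibkatmipti
2. f -> v, k -> g, p -> b, s -> z, t -> d / _ Z: no change
3. e -> o, i -> u / B C0 _: fires at position(s) 9: beibkatmupti
4. 0 -> i / C _ C: inserts after position(s) 4, 7, 10: beibikatimupiti
surface: beibikatimupiti

cell KEL=du, TOR=mi, NUM=mi:
underlying: beib-ra-mip-a
1. o -> e, u -> i / F C0 _: no change
2. f -> v, k -> g, p -> b, s -> z, t -> d / _ Z: no change
3. e -> o, i -> u / B C0 _: fires at position(s) 8: beibramupa
4. 0 -> i / C _ C: inserts after position(s) 4: beibiramupa
surface: beibiramupa

cell KEL=ma, TOR=ol, NUM=ne:
underlying: beib-kat-os-u
1. o -> e, u -> i / F C0 _: no change
2. f -> v, k -> g, p -> b, s -> z, t -> d / _ Z: no change
3. e -> o, i -> u / B C0 _: no change
4. 0 -> i / C _ C: inserts after position(s) 4: beibikatosu
surface: beibikatosu

cell KEL=fe, TOR=ak, NUM=mi:
underlying: beib-u-mip-tu
1. o -> e, u -> i / F C0 _: fires at position(s) 5, 10: beibimipti
2. f -> v, k -> g, p -> b, s -> z, t -> d / _ Z: no change
3. e -> o, i -> u / B C0 _: no change
4. 0 -> i / C _ C: inserts after position(s) 8: beibimipiti
surface: beibimipiti


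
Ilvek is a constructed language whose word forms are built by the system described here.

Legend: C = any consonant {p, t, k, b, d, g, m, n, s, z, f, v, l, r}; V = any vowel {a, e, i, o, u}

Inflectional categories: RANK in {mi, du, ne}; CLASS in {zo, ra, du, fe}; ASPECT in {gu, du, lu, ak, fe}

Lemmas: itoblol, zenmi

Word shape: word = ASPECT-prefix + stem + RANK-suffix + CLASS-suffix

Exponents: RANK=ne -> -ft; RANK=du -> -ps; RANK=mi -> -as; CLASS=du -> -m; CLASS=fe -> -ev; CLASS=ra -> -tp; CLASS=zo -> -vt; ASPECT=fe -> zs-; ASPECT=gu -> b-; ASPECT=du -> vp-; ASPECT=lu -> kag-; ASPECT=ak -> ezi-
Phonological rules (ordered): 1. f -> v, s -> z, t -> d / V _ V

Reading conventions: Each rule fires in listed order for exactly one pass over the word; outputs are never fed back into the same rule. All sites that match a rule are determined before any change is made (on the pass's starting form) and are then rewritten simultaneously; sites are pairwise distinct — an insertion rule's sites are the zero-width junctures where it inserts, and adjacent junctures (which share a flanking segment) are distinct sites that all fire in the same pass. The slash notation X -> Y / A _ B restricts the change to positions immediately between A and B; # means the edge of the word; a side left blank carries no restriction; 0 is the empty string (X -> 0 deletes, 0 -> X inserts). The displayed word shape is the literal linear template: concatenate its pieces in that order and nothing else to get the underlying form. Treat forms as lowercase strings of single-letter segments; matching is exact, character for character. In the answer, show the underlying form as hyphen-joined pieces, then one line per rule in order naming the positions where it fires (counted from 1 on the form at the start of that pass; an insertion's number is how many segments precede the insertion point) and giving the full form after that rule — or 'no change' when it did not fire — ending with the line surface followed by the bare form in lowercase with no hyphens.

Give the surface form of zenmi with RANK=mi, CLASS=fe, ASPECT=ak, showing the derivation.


underlying: ezi-zenmi-as-ev
1. f -> v, s -> z, t -> d / V _ V: fires at position(s) 10: ezizenmiazev
surface: ezizenmiazev


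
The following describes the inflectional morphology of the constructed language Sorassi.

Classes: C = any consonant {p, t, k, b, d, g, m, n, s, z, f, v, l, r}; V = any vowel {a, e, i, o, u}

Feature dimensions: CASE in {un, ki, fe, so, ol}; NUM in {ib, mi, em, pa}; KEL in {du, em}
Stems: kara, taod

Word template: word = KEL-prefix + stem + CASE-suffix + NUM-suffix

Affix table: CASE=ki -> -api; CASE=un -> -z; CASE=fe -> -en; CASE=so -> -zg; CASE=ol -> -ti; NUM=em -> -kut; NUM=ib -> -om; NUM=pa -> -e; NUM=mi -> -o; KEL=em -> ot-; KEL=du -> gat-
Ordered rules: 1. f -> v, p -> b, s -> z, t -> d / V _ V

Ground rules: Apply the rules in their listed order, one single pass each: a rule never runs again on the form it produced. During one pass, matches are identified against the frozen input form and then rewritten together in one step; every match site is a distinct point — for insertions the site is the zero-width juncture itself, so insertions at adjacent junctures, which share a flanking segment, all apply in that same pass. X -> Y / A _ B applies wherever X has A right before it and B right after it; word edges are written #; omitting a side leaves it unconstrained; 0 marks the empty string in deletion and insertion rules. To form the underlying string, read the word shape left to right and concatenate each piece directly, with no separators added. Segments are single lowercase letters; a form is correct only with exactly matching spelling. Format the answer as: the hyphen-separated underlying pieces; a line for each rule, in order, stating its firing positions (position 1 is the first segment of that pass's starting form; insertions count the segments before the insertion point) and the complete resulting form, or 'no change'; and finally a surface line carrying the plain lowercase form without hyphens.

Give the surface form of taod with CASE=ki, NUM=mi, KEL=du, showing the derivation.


underlying: gat-taod-api-o
1. f -> v, p -> b, s -> z, t -> d / V _ V: fires at position(s) 9: gattaodabio
surface: gattaodabio


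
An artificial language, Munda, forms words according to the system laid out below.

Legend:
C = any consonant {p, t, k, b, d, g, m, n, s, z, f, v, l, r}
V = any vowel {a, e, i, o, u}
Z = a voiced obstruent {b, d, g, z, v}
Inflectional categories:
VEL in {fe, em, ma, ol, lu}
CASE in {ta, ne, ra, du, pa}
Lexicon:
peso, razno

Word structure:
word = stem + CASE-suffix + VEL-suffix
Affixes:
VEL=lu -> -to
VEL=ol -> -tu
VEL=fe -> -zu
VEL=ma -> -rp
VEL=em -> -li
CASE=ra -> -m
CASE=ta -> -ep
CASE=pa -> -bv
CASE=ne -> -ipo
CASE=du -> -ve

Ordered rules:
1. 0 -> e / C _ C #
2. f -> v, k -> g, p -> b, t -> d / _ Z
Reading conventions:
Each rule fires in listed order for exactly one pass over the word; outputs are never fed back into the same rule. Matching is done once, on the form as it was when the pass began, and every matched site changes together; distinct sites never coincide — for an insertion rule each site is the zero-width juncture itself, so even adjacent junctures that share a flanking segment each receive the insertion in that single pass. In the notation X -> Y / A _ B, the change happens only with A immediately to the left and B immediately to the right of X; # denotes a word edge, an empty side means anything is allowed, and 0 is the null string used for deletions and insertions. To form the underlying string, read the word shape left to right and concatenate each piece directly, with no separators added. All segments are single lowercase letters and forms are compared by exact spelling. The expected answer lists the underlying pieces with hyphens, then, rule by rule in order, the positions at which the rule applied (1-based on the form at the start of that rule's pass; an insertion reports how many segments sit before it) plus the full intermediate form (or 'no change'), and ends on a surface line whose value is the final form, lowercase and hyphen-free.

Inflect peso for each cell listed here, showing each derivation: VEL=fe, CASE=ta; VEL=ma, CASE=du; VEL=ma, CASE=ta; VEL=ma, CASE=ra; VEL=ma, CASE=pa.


cell VEL=fe, CASE=ta:
underlying: peso-ep-zu
1. 0 -> e / C _ C #: no change
2. f -> v, k -> g, p -> b, t -> d / _ Z: fires at position(s) 6: pesoebzu
surface: pesoebzu

cell VEL=ma, CASE=du:
underlying: peso-ve-rp
1. 0 -> e / C _ C #: inserts after position(s) 7: pesoverep
2. f -> v, k -> g, p -> b, t -> d / _ Z: no change
surface: pesoverep

cell VEL=ma, CASE=ta:
underlying: peso-ep-rp
1. 0 -> e / C _ C #: inserts after position(s) 7: pesoeprep
2. f -> v, k -> g, p -> b, t -> d / _ Z: no change
surface: pesoeprep

cell VEL=ma, CASE=ra:
underlying: peso-m-rp
1. 0 -> e / C _ C #: inserts after position(s) 6: pesomrep
2. f -> v, k -> g, p -> b, t -> d / _ Z: no change
surface: pesomrep

cell VEL=ma, CASE=pa:
underlying: peso-bv-rp
1. 0 -> e / C _ C #: inserts after position(s) 7: pesobvrep
2. f -> v, k -> g, p -> b, t -> d / _ Z: no change
surface: pesobvrep


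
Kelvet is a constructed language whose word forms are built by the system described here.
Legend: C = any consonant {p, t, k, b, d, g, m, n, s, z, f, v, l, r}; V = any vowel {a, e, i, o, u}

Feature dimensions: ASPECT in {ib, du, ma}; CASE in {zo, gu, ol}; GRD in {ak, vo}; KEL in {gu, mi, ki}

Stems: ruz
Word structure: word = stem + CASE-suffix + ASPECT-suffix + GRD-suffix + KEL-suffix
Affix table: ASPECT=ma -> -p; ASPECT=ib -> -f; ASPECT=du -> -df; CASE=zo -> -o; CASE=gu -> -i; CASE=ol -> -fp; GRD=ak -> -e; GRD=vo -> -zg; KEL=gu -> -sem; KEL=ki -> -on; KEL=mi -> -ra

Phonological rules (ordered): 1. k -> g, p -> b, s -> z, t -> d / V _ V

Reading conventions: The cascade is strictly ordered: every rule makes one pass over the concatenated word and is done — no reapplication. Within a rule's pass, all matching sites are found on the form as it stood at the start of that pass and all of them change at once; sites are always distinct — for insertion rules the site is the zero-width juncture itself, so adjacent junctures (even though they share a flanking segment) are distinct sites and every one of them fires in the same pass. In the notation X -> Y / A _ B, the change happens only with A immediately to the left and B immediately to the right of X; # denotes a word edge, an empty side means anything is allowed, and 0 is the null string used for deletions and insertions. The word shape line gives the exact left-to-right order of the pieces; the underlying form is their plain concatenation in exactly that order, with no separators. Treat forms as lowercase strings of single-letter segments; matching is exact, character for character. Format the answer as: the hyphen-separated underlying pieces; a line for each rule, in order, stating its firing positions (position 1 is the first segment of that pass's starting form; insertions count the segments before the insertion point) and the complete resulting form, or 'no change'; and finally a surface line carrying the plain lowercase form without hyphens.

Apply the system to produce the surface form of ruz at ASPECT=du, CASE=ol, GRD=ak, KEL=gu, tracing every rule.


underlying: ruz-fp-df-e-sem
1. k -> g, p -> b, s -> z, t -> d / V _ V: fires at position(s) 9: ruzfpdfezem
surface: ruzfpdfezem


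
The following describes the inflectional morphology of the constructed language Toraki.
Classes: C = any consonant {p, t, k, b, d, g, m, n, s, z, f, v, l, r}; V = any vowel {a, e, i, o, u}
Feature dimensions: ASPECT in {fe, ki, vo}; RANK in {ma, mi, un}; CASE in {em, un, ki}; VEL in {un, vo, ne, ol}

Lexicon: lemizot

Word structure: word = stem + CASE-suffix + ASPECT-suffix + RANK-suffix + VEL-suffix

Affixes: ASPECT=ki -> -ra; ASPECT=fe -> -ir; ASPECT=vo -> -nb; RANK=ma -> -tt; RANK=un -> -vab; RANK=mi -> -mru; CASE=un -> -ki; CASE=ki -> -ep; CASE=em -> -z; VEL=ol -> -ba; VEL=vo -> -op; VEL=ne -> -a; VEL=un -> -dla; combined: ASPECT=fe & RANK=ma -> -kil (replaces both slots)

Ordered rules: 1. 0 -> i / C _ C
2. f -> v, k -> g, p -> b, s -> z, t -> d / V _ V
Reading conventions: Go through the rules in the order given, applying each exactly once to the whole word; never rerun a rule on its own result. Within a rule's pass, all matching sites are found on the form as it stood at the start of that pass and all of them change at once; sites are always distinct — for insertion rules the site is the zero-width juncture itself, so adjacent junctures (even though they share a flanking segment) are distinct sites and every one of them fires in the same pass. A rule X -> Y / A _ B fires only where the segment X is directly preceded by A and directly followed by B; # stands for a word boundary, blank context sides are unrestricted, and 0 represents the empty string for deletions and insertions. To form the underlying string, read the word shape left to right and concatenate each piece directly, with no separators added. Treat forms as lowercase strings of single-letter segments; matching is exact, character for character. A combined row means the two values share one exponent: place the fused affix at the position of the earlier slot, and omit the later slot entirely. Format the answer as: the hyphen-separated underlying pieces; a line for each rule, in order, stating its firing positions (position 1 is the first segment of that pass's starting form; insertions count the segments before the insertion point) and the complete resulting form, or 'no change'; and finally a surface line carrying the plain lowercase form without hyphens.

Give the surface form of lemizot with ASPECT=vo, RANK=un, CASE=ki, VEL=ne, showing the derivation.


underlying: lemizot-ep-nb-vab-a
1. 0 -> i / C _ C: inserts after position(s) 9, 10, 11: lemizotepinibivaba
2. f -> v, k -> g, p -> b, s -> z, t -> d / V _ V: fires at position(s) 7, 9: lemizodebinibivaba
surface: lemizodebinibivaba


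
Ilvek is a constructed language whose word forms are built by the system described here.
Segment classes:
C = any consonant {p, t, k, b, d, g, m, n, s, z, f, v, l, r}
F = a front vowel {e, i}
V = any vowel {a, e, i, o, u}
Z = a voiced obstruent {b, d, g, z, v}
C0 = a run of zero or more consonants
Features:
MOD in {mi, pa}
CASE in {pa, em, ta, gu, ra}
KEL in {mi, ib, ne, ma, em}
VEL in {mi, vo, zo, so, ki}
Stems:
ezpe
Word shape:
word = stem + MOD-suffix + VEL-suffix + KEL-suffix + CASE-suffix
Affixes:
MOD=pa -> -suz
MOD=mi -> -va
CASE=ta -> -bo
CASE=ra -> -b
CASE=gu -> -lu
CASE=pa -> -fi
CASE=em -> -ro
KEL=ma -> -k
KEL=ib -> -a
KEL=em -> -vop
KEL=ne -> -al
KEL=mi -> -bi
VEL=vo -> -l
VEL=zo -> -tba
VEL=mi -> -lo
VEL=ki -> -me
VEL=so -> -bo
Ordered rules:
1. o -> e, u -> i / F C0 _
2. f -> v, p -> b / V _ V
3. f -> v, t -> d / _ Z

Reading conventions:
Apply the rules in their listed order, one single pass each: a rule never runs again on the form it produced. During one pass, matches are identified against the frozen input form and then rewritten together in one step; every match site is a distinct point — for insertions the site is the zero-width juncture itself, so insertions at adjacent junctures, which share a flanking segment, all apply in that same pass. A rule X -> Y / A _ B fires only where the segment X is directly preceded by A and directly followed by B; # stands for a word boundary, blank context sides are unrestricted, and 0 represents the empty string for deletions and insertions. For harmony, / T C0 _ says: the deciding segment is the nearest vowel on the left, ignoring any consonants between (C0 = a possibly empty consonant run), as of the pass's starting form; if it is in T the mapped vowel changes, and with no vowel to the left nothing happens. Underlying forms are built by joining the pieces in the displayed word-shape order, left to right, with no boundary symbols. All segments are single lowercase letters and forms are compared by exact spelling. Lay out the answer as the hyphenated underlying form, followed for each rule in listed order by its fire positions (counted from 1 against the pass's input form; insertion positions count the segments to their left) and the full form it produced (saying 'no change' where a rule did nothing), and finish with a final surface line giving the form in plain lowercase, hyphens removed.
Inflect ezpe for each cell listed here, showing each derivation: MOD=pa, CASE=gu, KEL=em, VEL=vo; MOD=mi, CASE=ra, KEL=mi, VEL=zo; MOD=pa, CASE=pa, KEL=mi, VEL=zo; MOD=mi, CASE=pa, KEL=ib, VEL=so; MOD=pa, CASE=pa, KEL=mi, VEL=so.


cell MOD=pa, CASE=gu, KEL=em, VEL=vo:
underlying: ezpe-suz-l-vop-lu
1. o -> e, u -> i / F C0 _: fires at position(s) 6: ezpesizlvoplu
2. f -> v, p -> b / V _ V: no change
3. f -> v, t -> d / _ Z: no change
surface: ezpesizlvoplu

cell MOD=mi, CASE=ra, KEL=mi, VEL=zo:
underlying: ezpe-va-tba-bi-b
1. o -> e, u -> i / F C0 _: no change
2. f -> v, p -> b / V _ V: no change
3. f -> v, t -> d / _ Z: fires at position(s) 7: ezpevadbabib
surface: ezpevadbabib

cell MOD=pa, CASE=pa, KEL=mi, VEL=zo:
underlying: ezpe-suz-tba-bi-fi
1. o -> e, u -> i / F C0 _: fires at position(s) 6: ezpesiztbabifi
2. f -> v, p -> b / V _ V: fires at position(s) 13: ezpesiztbabivi
3. f -> v, t -> d / _ Z: fires at position(s) 8: ezpesizdbabivi
surface: ezpesizdbabivi

cell MOD=mi, CASE=pa, KEL=ib, VEL=so:
underlying: ezpe-va-bo-a-fi
1. o -> e, u -> i / F C0 _: no change
2. f -> v, p -> b / V _ V: fires at position(s) 10: ezpevaboavi
3. f -> v, t -> d / _ Z: no change
surface: ezpevaboavi

cell MOD=pa, CASE=pa, KEL=mi, VEL=so:
underlying: ezpe-suz-bo-bi-fi
1. o -> e, u -> i / F C0 _: fires at position(s) 6: ezpesizbobifi
2. f -> v, p -> b / V _ V: fires at position(s) 12: ezpesizbobivi
3. f -> v, t -> d / _ Z: no change
surface: ezpesizbobivi


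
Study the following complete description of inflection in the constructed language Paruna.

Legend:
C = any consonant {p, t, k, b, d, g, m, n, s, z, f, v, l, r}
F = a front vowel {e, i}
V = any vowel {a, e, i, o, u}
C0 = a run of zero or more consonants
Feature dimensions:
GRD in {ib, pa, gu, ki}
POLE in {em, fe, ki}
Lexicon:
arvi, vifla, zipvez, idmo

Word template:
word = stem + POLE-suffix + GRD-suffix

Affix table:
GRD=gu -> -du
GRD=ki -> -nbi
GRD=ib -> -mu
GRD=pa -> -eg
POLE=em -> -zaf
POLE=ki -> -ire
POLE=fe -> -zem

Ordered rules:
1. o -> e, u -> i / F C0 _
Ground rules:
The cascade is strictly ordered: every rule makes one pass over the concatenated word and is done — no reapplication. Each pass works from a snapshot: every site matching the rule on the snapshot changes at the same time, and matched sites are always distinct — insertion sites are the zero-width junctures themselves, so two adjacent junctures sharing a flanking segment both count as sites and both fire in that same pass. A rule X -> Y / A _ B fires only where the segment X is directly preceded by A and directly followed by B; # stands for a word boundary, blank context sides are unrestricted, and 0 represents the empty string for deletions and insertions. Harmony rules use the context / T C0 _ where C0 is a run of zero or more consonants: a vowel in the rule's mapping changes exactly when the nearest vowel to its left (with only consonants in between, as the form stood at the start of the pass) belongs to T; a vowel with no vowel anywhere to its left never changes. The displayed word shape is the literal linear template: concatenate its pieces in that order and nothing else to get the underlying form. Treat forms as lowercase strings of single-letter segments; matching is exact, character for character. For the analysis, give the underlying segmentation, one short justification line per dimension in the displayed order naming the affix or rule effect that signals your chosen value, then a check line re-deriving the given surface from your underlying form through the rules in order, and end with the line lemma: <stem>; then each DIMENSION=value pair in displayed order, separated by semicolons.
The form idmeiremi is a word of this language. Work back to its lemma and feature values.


underlying: idmo-ire-mu
GRD=ib - signalled by the affix -mu
POLE=ki - signalled by the affix -ire
check: idmoiremu -> idmeiremi
lemma: idmo; GRD=ib; POLE=ki


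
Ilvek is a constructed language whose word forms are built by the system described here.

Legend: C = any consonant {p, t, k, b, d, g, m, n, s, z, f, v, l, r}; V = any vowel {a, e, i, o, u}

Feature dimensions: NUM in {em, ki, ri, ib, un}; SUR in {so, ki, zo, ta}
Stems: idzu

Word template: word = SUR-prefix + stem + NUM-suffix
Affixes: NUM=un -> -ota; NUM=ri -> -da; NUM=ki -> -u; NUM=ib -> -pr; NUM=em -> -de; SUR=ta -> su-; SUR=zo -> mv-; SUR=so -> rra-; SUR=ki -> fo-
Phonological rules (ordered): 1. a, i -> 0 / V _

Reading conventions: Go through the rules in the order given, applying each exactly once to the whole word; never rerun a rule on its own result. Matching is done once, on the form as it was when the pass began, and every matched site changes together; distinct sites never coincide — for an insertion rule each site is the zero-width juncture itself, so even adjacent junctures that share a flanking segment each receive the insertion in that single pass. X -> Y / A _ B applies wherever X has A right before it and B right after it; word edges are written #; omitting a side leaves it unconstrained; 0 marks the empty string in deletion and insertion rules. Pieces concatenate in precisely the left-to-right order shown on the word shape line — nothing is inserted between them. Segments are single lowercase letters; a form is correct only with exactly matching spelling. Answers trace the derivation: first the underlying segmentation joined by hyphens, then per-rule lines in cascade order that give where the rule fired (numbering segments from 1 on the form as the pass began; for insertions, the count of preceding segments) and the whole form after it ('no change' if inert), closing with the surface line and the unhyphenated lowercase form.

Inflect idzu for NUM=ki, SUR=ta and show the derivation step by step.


underlying: su-idzu-u
1. a, i -> 0 / V _: fires at position(s) 3: sudzuu
surface: sudzuu


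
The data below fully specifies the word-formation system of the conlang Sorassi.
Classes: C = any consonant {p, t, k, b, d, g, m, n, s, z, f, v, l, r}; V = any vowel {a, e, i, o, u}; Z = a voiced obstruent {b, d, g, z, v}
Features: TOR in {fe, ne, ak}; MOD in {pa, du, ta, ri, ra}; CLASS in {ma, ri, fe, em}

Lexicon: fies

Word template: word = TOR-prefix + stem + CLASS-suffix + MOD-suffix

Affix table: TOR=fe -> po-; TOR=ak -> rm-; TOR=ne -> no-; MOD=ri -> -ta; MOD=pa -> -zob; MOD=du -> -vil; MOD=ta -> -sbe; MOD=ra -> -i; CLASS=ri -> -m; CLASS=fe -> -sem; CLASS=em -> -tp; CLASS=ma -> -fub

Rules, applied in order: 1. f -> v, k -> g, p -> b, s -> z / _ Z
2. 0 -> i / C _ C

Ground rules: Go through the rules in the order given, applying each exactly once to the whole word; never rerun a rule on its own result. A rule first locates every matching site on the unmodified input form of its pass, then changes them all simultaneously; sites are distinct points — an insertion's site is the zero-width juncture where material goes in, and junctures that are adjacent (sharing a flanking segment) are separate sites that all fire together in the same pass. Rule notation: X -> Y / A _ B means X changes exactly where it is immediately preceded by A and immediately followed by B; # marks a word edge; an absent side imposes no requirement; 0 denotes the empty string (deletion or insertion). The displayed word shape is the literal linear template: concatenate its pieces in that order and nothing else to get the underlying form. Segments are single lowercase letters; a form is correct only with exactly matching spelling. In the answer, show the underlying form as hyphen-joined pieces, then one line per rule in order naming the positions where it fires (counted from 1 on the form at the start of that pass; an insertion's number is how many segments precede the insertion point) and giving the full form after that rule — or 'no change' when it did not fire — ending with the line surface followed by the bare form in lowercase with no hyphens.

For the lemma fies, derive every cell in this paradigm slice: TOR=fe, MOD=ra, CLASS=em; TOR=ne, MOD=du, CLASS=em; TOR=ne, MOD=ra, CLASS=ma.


cell TOR=fe, MOD=ra, CLASS=em:
underlying: po-fies-tp-i
1. f -> v, k -> g, p -> b, s -> z / _ Z: no change
2. 0 -> i / C _ C: inserts after position(s) 6, 7: pofiesitipi
surface: pofiesitipi

cell TOR=ne, MOD=du, CLASS=em:
underlying: no-fies-tp-vil
1. f -> v, k -> g, p -> b, s -> z / _ Z: fires at position(s) 8: nofiestbvil
2. 0 -> i / C _ C: inserts after position(s) 6, 7, 8: nofiesitibivil
surface: nofiesitibivil

cell TOR=ne, MOD=ra, CLASS=ma:
underlying: no-fies-fub-i
1. f -> v, k -> g, p -> b, s -> z / _ Z: no change
2. 0 -> i / C _ C: inserts after position(s) 6: nofiesifubi
surface: nofiesifubi


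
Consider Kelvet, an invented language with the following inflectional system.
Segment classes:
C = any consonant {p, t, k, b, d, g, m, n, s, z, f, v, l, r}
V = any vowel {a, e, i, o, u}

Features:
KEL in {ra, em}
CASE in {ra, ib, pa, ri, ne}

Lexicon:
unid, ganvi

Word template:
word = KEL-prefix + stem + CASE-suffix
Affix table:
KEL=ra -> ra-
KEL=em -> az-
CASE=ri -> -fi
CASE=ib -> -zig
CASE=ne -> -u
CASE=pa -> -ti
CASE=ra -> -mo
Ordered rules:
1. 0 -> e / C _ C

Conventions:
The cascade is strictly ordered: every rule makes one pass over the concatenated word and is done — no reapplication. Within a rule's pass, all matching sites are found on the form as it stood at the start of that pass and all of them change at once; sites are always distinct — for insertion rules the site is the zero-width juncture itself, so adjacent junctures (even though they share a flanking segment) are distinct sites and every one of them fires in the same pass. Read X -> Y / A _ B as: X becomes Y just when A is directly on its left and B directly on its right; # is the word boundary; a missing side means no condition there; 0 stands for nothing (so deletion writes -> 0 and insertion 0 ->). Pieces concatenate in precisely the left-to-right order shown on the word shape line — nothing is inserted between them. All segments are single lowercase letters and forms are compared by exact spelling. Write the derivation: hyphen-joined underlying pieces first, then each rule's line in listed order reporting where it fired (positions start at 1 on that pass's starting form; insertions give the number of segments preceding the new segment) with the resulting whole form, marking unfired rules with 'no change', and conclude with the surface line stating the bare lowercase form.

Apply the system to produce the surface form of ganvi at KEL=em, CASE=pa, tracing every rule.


underlying: az-ganvi-ti
1. 0 -> e / C _ C: inserts after position(s) 2, 5: azeganeviti
surface: azeganeviti


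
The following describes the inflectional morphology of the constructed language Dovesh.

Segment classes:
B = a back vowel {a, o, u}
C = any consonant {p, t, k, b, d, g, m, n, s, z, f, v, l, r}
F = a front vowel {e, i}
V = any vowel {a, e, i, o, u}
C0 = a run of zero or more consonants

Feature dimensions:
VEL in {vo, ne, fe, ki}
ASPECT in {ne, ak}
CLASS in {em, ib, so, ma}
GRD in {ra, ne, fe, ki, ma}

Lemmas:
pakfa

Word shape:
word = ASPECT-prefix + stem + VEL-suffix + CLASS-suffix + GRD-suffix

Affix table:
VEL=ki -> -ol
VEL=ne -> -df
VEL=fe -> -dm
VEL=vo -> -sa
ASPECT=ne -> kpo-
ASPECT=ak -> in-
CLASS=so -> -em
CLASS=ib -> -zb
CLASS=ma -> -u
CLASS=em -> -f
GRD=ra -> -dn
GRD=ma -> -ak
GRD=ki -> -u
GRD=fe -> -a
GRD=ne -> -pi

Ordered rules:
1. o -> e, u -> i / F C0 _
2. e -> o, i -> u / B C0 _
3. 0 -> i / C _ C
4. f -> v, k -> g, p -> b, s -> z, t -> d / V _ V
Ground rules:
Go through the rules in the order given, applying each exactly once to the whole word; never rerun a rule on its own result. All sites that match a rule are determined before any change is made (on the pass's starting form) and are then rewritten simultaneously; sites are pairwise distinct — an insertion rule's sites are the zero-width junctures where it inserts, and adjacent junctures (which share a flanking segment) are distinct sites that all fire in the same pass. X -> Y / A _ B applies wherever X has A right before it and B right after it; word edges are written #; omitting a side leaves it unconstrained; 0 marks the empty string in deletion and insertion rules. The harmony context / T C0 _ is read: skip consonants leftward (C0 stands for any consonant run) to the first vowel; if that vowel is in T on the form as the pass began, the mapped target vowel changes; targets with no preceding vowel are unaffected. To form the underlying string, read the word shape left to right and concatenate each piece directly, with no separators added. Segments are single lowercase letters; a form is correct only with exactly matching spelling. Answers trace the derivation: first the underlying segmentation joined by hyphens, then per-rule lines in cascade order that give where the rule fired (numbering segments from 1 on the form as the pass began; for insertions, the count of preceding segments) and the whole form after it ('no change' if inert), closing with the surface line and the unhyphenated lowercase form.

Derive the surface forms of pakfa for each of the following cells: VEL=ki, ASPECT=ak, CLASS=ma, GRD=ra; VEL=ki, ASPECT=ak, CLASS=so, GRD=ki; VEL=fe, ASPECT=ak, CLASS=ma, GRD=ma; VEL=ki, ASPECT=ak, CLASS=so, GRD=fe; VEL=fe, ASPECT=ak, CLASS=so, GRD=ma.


cell VEL=ki, ASPECT=ak, CLASS=ma, GRD=ra:
underlying: in-pakfa-ol-u-dn
1. o -> e, u -> i / F C0 _: no change
2. e -> o, i -> u / B C0 _: no change
3. 0 -> i / C _ C: inserts after position(s) 2, 5, 11: inipakifaoludin
4. f -> v, k -> g, p -> b, s -> z, t -> d / V _ V: fires at position(s) 4, 6, 8: inibagivaoludin
surface: inibagivaoludin

cell VEL=ki, ASPECT=ak, CLASS=so, GRD=ki:
underlying: in-pakfa-ol-em-u
1. o -> e, u -> i / F C0 _: fires at position(s) 12: inpakfaolemi
2. e -> o, i -> u / B C0 _: fires at position(s) 10: inpakfaolomi
3. 0 -> i / C _ C: inserts after position(s) 2, 5: inipakifaolomi
4. f -> v, k -> g, p -> b, s -> z, t -> d / V _ V: fires at position(s) 4, 6, 8: inibagivaolomi
surface: inibagivaolomi

cell VEL=fe, ASPECT=ak, CLASS=ma, GRD=ma:
underlying: in-pakfa-dm-u-ak
1. o -> e, u -> i / F C0 _: no change
2. e -> o, i -> u / B C0 _: no change
3. 0 -> i / C _ C: inserts after position(s) 2, 5, 8: inipakifadimuak
4. f -> v, k -> g, p -> b, s -> z, t -> d / V _ V: fires at position(s) 4, 6, 8: inibagivadimuak
surface: inibagivadimuak

cell VEL=ki, ASPECT=ak, CLASS=so, GRD=fe:
underlying: in-pakfa-ol-em-a
1. o -> e, u -> i / F C0 _: no change
2. e -> o, i -> u / B C0 _: fires at position(s) 10: inpakfaoloma
3. 0 -> i / C _ C: inserts after position(s) 2, 5: inipakifaoloma
4. f -> v, k -> g, p -> b, s -> z, t -> d / V _ V: fires at position(s) 4, 6, 8: inibagivaoloma
surface: inibagivaoloma

cell VEL=fe, ASPECT=ak, CLASS=so, GRD=ma:
underlying: in-pakfa-dm-em-ak
1. o -> e, u -> i / F C0 _: no change
2. e -> o, i -> u / B C0 _: fires at position(s) 10: inpakfadmomak
3. 0 -> i / C _ C: inserts after position(s) 2, 5, 8: inipakifadimomak
4. f -> v, k -> g, p -> b, s -> z, t -> d / V _ V: fires at position(s) 4, 6, 8: inibagivadimomak
surface: inibagivadimomak
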